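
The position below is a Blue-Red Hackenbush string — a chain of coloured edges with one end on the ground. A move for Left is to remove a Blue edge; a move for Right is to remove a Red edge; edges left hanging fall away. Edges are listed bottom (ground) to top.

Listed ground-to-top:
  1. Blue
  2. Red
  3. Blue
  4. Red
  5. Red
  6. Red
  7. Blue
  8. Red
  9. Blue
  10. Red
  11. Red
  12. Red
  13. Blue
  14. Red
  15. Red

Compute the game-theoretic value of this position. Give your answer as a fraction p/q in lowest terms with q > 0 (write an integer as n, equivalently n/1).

8841/16384

G(B) = { 0 | ∅ } → 1
G(BR) = { 0 | 1 } → 1/2
G(BRB) = { 0 1/2 | 1 } → 3/4
G(BRBR) = { 0 1/2 | 3/4 1 } → 5/8
G(BRBRR) = { 0 1/2 | 5/8 3/4 1 } → 9/16
G(BRBRRR) = { 0 1/2 | 9/16 5/8 3/4 1 } → 17/32
G(BRBRRRB) = { 0 1/2 17/32 | 9/16 5/8 3/4 1 } → 35/64
G(BRBRRRBR) = { 0 1/2 17/32 | 35/64 9/16 5/8 3/4 1 } → 69/128
G(BRBRRRBRB) = { 0 1/2 17/32 69/128 | 35/64 9/16 5/8 3/4 1 } → 139/256
G(BRBRRRBRBR) = { 0 1/2 17/32 69/128 | 139/256 35/64 9/16 5/8 3/4 1 } → 277/512
G(BRBRRRBRBRR) = { 0 1/2 17/32 69/128 | 277/512 139/256 35/64 9/16 5/8 3/4 1 } → 553/1024
G(BRBRRRBRBRRR) = { 0 1/2 17/32 69/128 | 553/1024 277/512 139/256 35/64 9/16 5/8 3/4 1 } → 1105/2048
G(BRBRRRBRBRRRB) = { 0 1/2 17/32 69/128 1105/2048 | 553/1024 277/512 139/256 35/64 9/16 5/8 3/4 1 } → 2211/4096
G(BRBRRRBRBRRRBR) = { 0 1/2 17/32 69/128 1105/2048 | 2211/4096 553/1024 277/512 139/256 35/64 9/16 5/8 3/4 1 } → 4421/8192
G(BRBRRRBRBRRRBRR) = { 0 1/2 17/32 69/128 1105/2048 | 4421/8192 2211/4096 553/1024 277/512 139/256 35/64 9/16 5/8 3/4 1 } → 8841/16384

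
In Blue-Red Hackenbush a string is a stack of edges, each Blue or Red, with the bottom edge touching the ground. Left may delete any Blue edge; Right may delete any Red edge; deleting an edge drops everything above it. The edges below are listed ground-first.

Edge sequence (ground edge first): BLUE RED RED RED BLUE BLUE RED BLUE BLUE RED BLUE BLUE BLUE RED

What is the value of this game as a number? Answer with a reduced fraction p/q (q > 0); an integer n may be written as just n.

1757/8192

Prefix values for BLUE RED RED RED BLUE BLUE RED BLUE BLUE RED BLUE BLUE BLUE RED via {L|R} + simplicity:
edge 1 of 14 (BLUE): { 0 | — } → 1
edge 2 of 14 (RED): { 0 | 1 } → 1/2
edge 3 of 14 (RED): { 0 | 1/2 1 } → 1/4
edge 4 of 14 (RED): { 0 | 1/4 1/2 1 } → 1/8
edge 5 of 14 (BLUE): { 0 1/8 | 1/4 1/2 1 } → 3/16
edge 6 of 14 (BLUE): { 0 1/8 3/16 | 1/4 1/2 1 } → 7/32
edge 7 of 14 (RED): { 0 1/8 3/16 | 7/32 1/4 1/2 1 } → 13/64
edge 8 of 14 (BLUE): { 0 1/8 3/16 13/64 | 7/32 1/4 1/2 1 } → 27/128
edge 9 of 14 (BLUE): { 0 1/8 3/16 13/64 27/128 | 7/32 1/4 1/2 1 } → 55/256
edge 10 of 14 (RED): { 0 1/8 3/16 13/64 27/128 | 55/256 7/32 1/4 1/2 1 } → 109/512
edge 11 of 14 (BLUE): { 0 1/8 3/16 13/64 27/128 109/512 | 55/256 7/32 1/4 1/2 1 } → 219/1024
edge 12 of 14 (BLUE): { 0 1/8 3/16 13/64 27/128 109/512 219/1024 | 55/256 7/32 1/4 1/2 1 } → 439/2048
edge 13 of 14 (BLUE): { 0 1/8 3/16 13/64 27/128 109/512 219/1024 439/2048 | 55/256 7/32 1/4 1/2 1 } → 879/4096
edge 14 of 14 (RED): { 0 1/8 3/16 13/64 27/128 109/512 219/1024 439/2048 | 879/4096 55/256 7/32 1/4 1/2 1 } → 1757/8192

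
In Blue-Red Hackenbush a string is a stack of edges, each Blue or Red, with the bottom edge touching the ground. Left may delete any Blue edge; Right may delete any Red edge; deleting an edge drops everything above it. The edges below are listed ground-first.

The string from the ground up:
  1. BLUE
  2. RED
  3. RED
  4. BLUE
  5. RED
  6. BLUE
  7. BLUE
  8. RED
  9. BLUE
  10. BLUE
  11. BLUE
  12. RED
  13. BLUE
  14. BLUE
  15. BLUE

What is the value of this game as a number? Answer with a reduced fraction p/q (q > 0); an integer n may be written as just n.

Build G(s[:k]) for k = 1..15, string s = BLUE RED RED BLUE RED BLUE BLUE RED BLUE BLUE BLUE RED BLUE BLUE BLUE.
G_1 [B]  L=[0]  R=[—]  ⇒ 1
G_2 [BR]  L=[0]  R=[1]  ⇒ 1/2
G_3 [BRR]  L=[0]  R=[1/2 1]  ⇒ 1/4
G_4 [BRRB]  L=[0 1/4]  R=[1/2 1]  ⇒ 3/8
G_5 [BRRBR]  L=[0 1/4]  R=[3/8 1/2 1]  ⇒ 5/16
G_6 [BRRBRB]  L=[0 1/4 5/16]  R=[3/8 1/2 1]  ⇒ 11/32
G_7 [BRRBRBB]  L=[0 1/4 5/16 11/32]  R=[3/8 1/2 1]  ⇒ 23/64
G_8 [BRRBRBBR]  L=[0 1/4 5/16 11/32]  R=[23/64 3/8 1/2 1]  ⇒ 45/128
G_9 [BRRBRBBRB]  L=[0 1/4 5/16 11/32 45/128]  R=[23/64 3/8 1/2 1]  ⇒ 91/256
G_10 [BRRBRBBRBB]  L=[0 1/4 5/16 11/32 45/128 91/256]  R=[23/64 3/8 1/2 1]  ⇒ 183/512
G_11 [BRRBRBBRBBB]  L=[0 1/4 5/16 11/32 45/128 91/256 183/512]  R=[23/64 3/8 1/2 1]  ⇒ 367/1024
G_12 [BRRBRBBRBBBR]  L=[0 1/4 5/16 11/32 45/128 91/256 183/512]  R=[367/1024 23/64 3/8 1/2 1]  ⇒ 733/2048
G_13 [BRRBRBBRBBBRB]  L=[0 1/4 5/16 11/32 45/128 91/256 183/512 733/2048]  R=[367/1024 23/64 3/8 1/2 1]  ⇒ 1467/4096
G_14 [BRRBRBBRBBBRBB]  L=[0 1/4 5/16 11/32 45/128 91/256 183/512 733/2048 1467/4096]  R=[367/1024 23/64 3/8 1/2 1]  ⇒ 2935/8192
G_15 [BRRBRBBRBBBRBBB]  L=[0 1/4 5/16 11/32 45/128 91/256 183/512 733/2048 1467/4096 2935/8192]  R=[367/1024 23/64 3/8 1/2 1]  ⇒ 5871/16384

5871/16384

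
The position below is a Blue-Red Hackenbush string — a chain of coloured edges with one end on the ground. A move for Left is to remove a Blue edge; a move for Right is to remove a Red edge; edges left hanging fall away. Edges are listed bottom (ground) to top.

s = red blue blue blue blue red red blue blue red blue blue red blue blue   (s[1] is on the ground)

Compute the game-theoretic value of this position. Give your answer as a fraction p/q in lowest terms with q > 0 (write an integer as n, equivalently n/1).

Recurse on prefixes of the 15-edge string red blue blue blue blue red red blue blue red blue blue red blue blue:
v_1 [r]  L=[]  R=[0]  = -1
v_2 [rb]  L=[-1]  R=[0]  = -1/2
v_3 [rbb]  L=[-1, -1/2]  R=[0]  = -1/4
v_4 [rbbb]  L=[-1, -1/2, -1/4]  R=[0]  = -1/8
v_5 [rbbbb]  L=[-1, -1/2, -1/4, -1/8]  R=[0]  = -1/16
v_6 [rbbbbr]  L=[-1, -1/2, -1/4, -1/8]  R=[-1/16, 0]  = -3/32
v_7 [rbbbbrr]  L=[-1, -1/2, -1/4, -1/8]  R=[-3/32, -1/16, 0]  = -7/64
v_8 [rbbbbrrb]  L=[-1, -1/2, -1/4, -1/8, -7/64]  R=[-3/32, -1/16, 0]  = -13/128
v_9 [rbbbbrrbb]  L=[-1, -1/2, -1/4, -1/8, -7/64, -13/128]  R=[-3/32, -1/16, 0]  = -25/256
v_10 [rbbbbrrbbr]  L=[-1, -1/2, -1/4, -1/8, -7/64, -13/128]  R=[-25/256, -3/32, -1/16, 0]  = -51/512
v_11 [rbbbbrrbbrb]  L=[-1, -1/2, -1/4, -1/8, -7/64, -13/128, -51/512]  R=[-25/256, -3/32, -1/16, 0]  = -101/1024
v_12 [rbbbbrrbbrbb]  L=[-1, -1/2, -1/4, -1/8, -7/64, -13/128, -51/512, -101/1024]  R=[-25/256, -3/32, -1/16, 0]  = -201/2048
v_13 [rbbbbrrbbrbbr]  L=[-1, -1/2, -1/4, -1/8, -7/64, -13/128, -51/512, -101/1024]  R=[-201/2048, -25/256, -3/32, -1/16, 0]  = -403/4096
v_14 [rbbbbrrbbrbbrb]  L=[-1, -1/2, -1/4, -1/8, -7/64, -13/128, -51/512, -101/1024, -403/4096]  R=[-201/2048, -25/256, -3/32, -1/16, 0]  = -805/8192
v_15 [rbbbbrrbbrbbrbb]  L=[-1, -1/2, -1/4, -1/8, -7/64, -13/128, -51/512, -101/1024, -403/4096, -805/8192]  R=[-201/2048, -25/256, -3/32, -1/16, 0]  = -1609/16384

-1609/16384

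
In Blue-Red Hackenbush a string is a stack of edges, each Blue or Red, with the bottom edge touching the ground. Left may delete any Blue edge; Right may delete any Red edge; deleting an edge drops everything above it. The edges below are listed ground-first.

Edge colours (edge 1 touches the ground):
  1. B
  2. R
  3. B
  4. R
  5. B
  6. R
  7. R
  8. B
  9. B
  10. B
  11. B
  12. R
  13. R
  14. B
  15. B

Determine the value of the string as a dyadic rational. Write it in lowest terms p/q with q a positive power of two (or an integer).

g_1 [B]  L=[0]  R=[]  — 1
g_2 [BR]  L=[0]  R=[1]  — 1/2
g_3 [BRB]  L=[0,1/2]  R=[1]  — 3/4
g_4 [BRBR]  L=[0,1/2]  R=[3/4,1]  — 5/8
g_5 [BRBRB]  L=[0,1/2,5/8]  R=[3/4,1]  — 11/16
g_6 [BRBRBR]  L=[0,1/2,5/8]  R=[11/16,3/4,1]  — 21/32
g_7 [BRBRBRR]  L=[0,1/2,5/8]  R=[21/32,11/16,3/4,1]  — 41/64
g_8 [BRBRBRRB]  L=[0,1/2,5/8,41/64]  R=[21/32,11/16,3/4,1]  — 83/128
g_9 [BRBRBRRBB]  L=[0,1/2,5/8,41/64,83/128]  R=[21/32,11/16,3/4,1]  — 167/256
g_10 [BRBRBRRBBB]  L=[0,1/2,5/8,41/64,83/128,167/256]  R=[21/32,11/16,3/4,1]  — 335/512
g_11 [BRBRBRRBBBB]  L=[0,1/2,5/8,41/64,83/128,167/256,335/512]  R=[21/32,11/16,3/4,1]  — 671/1024
g_12 [BRBRBRRBBBBR]  L=[0,1/2,5/8,41/64,83/128,167/256,335/512]  R=[671/1024,21/32,11/16,3/4,1]  — 1341/2048
g_13 [BRBRBRRBBBBRR]  L=[0,1/2,5/8,41/64,83/128,167/256,335/512]  R=[1341/2048,671/1024,21/32,11/16,3/4,1]  — 2681/4096
g_14 [BRBRBRRBBBBRRB]  L=[0,1/2,5/8,41/64,83/128,167/256,335/512,2681/4096]  R=[1341/2048,671/1024,21/32,11/16,3/4,1]  — 5363/8192
g_15 [BRBRBRRBBBBRRBB]  L=[0,1/2,5/8,41/64,83/128,167/256,335/512,2681/4096,5363/8192]  R=[1341/2048,671/1024,21/32,11/16,3/4,1]  — 10727/16384

10727/16384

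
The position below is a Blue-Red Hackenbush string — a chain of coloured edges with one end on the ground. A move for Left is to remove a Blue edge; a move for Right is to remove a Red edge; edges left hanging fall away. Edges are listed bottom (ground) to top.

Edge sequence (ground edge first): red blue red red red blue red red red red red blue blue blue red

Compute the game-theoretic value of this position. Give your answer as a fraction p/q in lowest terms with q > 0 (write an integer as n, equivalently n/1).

-15331/16384

r: Left { — }, Right { 0 } ⇒ simplest -1
rb: Left { -1 }, Right { 0 } ⇒ simplest -1/2
rbr: Left { -1 }, Right { -1/2; 0 } ⇒ simplest -3/4
rbrr: Left { -1 }, Right { -3/4; -1/2; 0 } ⇒ simplest -7/8
rbrrr: Left { -1 }, Right { -7/8; -3/4; -1/2; 0 } ⇒ simplest -15/16
rbrrrb: Left { -1; -15/16 }, Right { -7/8; -3/4; -1/2; 0 } ⇒ simplest -29/32
rbrrrbr: Left { -1; -15/16 }, Right { -29/32; -7/8; -3/4; -1/2; 0 } ⇒ simplest -59/64
rbrrrbrr: Left { -1; -15/16 }, Right { -59/64; -29/32; -7/8; -3/4; -1/2; 0 } ⇒ simplest -119/128
rbrrrbrrr: Left { -1; -15/16 }, Right { -119/128; -59/64; -29/32; -7/8; -3/4; -1/2; 0 } ⇒ simplest -239/256
rbrrrbrrrr: Left { -1; -15/16 }, Right { -239/256; -119/128; -59/64; -29/32; -7/8; -3/4; -1/2; 0 } ⇒ simplest -479/512
rbrrrbrrrrr: Left { -1; -15/16 }, Right { -479/512; -239/256; -119/128; -59/64; -29/32; -7/8; -3/4; -1/2; 0 } ⇒ simplest -959/1024
rbrrrbrrrrrb: Left { -1; -15/16; -959/1024 }, Right { -479/512; -239/256; -119/128; -59/64; -29/32; -7/8; -3/4; -1/2; 0 } ⇒ simplest -1917/2048
rbrrrbrrrrrbb: Left { -1; -15/16; -959/1024; -1917/2048 }, Right { -479/512; -239/256; -119/128; -59/64; -29/32; -7/8; -3/4; -1/2; 0 } ⇒ simplest -3833/4096
rbrrrbrrrrrbbb: Left { -1; -15/16; -959/1024; -1917/2048; -3833/4096 }, Right { -479/512; -239/256; -119/128; -59/64; -29/32; -7/8; -3/4; -1/2; 0 } ⇒ simplest -7665/8192
rbrrrbrrrrrbbbr: Left { -1; -15/16; -959/1024; -1917/2048; -3833/4096 }, Right { -7665/8192; -479/512; -239/256; -119/128; -59/64; -29/32; -7/8; -3/4; -1/2; 0 } ⇒ simplest -15331/16384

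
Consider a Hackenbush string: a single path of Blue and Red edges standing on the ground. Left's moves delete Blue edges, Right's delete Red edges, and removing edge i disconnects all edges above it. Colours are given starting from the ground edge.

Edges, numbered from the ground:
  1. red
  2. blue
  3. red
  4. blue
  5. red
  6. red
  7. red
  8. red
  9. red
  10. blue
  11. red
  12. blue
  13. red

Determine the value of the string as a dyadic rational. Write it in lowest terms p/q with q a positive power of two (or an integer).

-3051/4096

Build g(s[:k]) for k = 1..13, string s = red blue red blue red red red red red blue red blue red.
r: Left { none }, Right { 0 } -> simplest -1
rb: Left { -1 }, Right { 0 } -> simplest -1/2
rbr: Left { -1 }, Right { -1/2; 0 } -> simplest -3/4
rbrb: Left { -1; -3/4 }, Right { -1/2; 0 } -> simplest -5/8
rbrbr: Left { -1; -3/4 }, Right { -5/8; -1/2; 0 } -> simplest -11/16
rbrbrr: Left { -1; -3/4 }, Right { -11/16; -5/8; -1/2; 0 } -> simplest -23/32
rbrbrrr: Left { -1; -3/4 }, Right { -23/32; -11/16; -5/8; -1/2; 0 } -> simplest -47/64
rbrbrrrr: Left { -1; -3/4 }, Right { -47/64; -23/32; -11/16; -5/8; -1/2; 0 } -> simplest -95/128
rbrbrrrrr: Left { -1; -3/4 }, Right { -95/128; -47/64; -23/32; -11/16; -5/8; -1/2; 0 } -> simplest -191/256
rbrbrrrrrb: Left { -1; -3/4; -191/256 }, Right { -95/128; -47/64; -23/32; -11/16; -5/8; -1/2; 0 } -> simplest -381/512
rbrbrrrrrbr: Left { -1; -3/4; -191/256 }, Right { -381/512; -95/128; -47/64; -23/32; -11/16; -5/8; -1/2; 0 } -> simplest -763/1024
rbrbrrrrrbrb: Left { -1; -3/4; -191/256; -763/1024 }, Right { -381/512; -95/128; -47/64; -23/32; -11/16; -5/8; -1/2; 0 } -> simplest -1525/2048
rbrbrrrrrbrbr: Left { -1; -3/4; -191/256; -763/1024 }, Right { -1525/2048; -381/512; -95/128; -47/64; -23/32; -11/16; -5/8; -1/2; 0 } -> simplest -3051/4096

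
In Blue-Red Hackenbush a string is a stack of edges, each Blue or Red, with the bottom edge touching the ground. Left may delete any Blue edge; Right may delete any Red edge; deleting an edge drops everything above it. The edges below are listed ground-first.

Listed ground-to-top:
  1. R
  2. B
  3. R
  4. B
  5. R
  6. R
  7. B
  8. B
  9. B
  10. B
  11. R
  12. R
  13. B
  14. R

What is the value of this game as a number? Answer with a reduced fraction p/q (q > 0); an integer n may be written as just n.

Build G(s[:k]) for k = 1..14, string s = R B R B R R B B B B R R B R.
G_1 [R]  L=[none]  R=[0]  ⇒ -1
G_2 [RB]  L=[-1]  R=[0]  ⇒ -1/2
G_3 [RBR]  L=[-1]  R=[-1/2 0]  ⇒ -3/4
G_4 [RBRB]  L=[-1 -3/4]  R=[-1/2 0]  ⇒ -5/8
G_5 [RBRBR]  L=[-1 -3/4]  R=[-5/8 -1/2 0]  ⇒ -11/16
G_6 [RBRBRR]  L=[-1 -3/4]  R=[-11/16 -5/8 -1/2 0]  ⇒ -23/32
G_7 [RBRBRRB]  L=[-1 -3/4 -23/32]  R=[-11/16 -5/8 -1/2 0]  ⇒ -45/64
G_8 [RBRBRRBB]  L=[-1 -3/4 -23/32 -45/64]  R=[-11/16 -5/8 -1/2 0]  ⇒ -89/128
G_9 [RBRBRRBBB]  L=[-1 -3/4 -23/32 -45/64 -89/128]  R=[-11/16 -5/8 -1/2 0]  ⇒ -177/256
G_10 [RBRBRRBBBB]  L=[-1 -3/4 -23/32 -45/64 -89/128 -177/256]  R=[-11/16 -5/8 -1/2 0]  ⇒ -353/512
G_11 [RBRBRRBBBBR]  L=[-1 -3/4 -23/32 -45/64 -89/128 -177/256]  R=[-353/512 -11/16 -5/8 -1/2 0]  ⇒ -707/1024
G_12 [RBRBRRBBBBRR]  L=[-1 -3/4 -23/32 -45/64 -89/128 -177/256]  R=[-707/1024 -353/512 -11/16 -5/8 -1/2 0]  ⇒ -1415/2048
G_13 [RBRBRRBBBBRRB]  L=[-1 -3/4 -23/32 -45/64 -89/128 -177/256 -1415/2048]  R=[-707/1024 -353/512 -11/16 -5/8 -1/2 0]  ⇒ -2829/4096
G_14 [RBRBRRBBBBRRBR]  L=[-1 -3/4 -23/32 -45/64 -89/128 -177/256 -1415/2048]  R=[-2829/4096 -707/1024 -353/512 -11/16 -5/8 -1/2 0]  ⇒ -5659/8192

-5659/8192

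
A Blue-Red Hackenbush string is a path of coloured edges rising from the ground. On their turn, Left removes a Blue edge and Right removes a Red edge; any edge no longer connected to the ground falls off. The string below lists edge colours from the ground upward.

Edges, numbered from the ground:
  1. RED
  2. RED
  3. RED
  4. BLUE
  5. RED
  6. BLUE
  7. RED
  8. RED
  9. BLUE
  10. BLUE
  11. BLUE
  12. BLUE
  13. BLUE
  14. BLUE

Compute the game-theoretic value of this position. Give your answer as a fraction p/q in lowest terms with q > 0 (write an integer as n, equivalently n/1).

-5505/2048

Recurse on prefixes of the 14-edge string RED RED RED BLUE RED BLUE RED RED BLUE BLUE BLUE BLUE BLUE BLUE:
edge 1 of 14 (RED): {  | 0 } gives -1
edge 2 of 14 (RED): {  | -1; 0 } gives -2
edge 3 of 14 (RED): {  | -2; -1; 0 } gives -3
edge 4 of 14 (BLUE): { -3 | -2; -1; 0 } gives -5/2
edge 5 of 14 (RED): { -3 | -5/2; -2; -1; 0 } gives -11/4
edge 6 of 14 (BLUE): { -3; -11/4 | -5/2; -2; -1; 0 } gives -21/8
edge 7 of 14 (RED): { -3; -11/4 | -21/8; -5/2; -2; -1; 0 } gives -43/16
edge 8 of 14 (RED): { -3; -11/4 | -43/16; -21/8; -5/2; -2; -1; 0 } gives -87/32
edge 9 of 14 (BLUE): { -3; -11/4; -87/32 | -43/16; -21/8; -5/2; -2; -1; 0 } gives -173/64
edge 10 of 14 (BLUE): { -3; -11/4; -87/32; -173/64 | -43/16; -21/8; -5/2; -2; -1; 0 } gives -345/128
edge 11 of 14 (BLUE): { -3; -11/4; -87/32; -173/64; -345/128 | -43/16; -21/8; -5/2; -2; -1; 0 } gives -689/256
edge 12 of 14 (BLUE): { -3; -11/4; -87/32; -173/64; -345/128; -689/256 | -43/16; -21/8; -5/2; -2; -1; 0 } gives -1377/512
edge 13 of 14 (BLUE): { -3; -11/4; -87/32; -173/64; -345/128; -689/256; -1377/512 | -43/16; -21/8; -5/2; -2; -1; 0 } gives -2753/1024
edge 14 of 14 (BLUE): { -3; -11/4; -87/32; -173/64; -345/128; -689/256; -1377/512; -2753/1024 | -43/16; -21/8; -5/2; -2; -1; 0 } gives -5505/2048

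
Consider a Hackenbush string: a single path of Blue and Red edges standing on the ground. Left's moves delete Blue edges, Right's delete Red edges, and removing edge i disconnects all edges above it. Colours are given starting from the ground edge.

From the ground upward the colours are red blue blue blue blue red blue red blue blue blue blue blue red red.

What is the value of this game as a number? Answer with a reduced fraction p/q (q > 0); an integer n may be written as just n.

-1287/16384

Recurse on prefixes of the 15-edge string red blue blue blue blue red blue red blue blue blue blue blue red red:
edge 1 of 15 (red): {  | 0 } ⇒ -1
edge 2 of 15 (blue): { -1 | 0 } ⇒ -1/2
edge 3 of 15 (blue): { -1 -1/2 | 0 } ⇒ -1/4
edge 4 of 15 (blue): { -1 -1/2 -1/4 | 0 } ⇒ -1/8
edge 5 of 15 (blue): { -1 -1/2 -1/4 -1/8 | 0 } ⇒ -1/16
edge 6 of 15 (red): { -1 -1/2 -1/4 -1/8 | -1/16 0 } ⇒ -3/32
edge 7 of 15 (blue): { -1 -1/2 -1/4 -1/8 -3/32 | -1/16 0 } ⇒ -5/64
edge 8 of 15 (red): { -1 -1/2 -1/4 -1/8 -3/32 | -5/64 -1/16 0 } ⇒ -11/128
edge 9 of 15 (blue): { -1 -1/2 -1/4 -1/8 -3/32 -11/128 | -5/64 -1/16 0 } ⇒ -21/256
edge 10 of 15 (blue): { -1 -1/2 -1/4 -1/8 -3/32 -11/128 -21/256 | -5/64 -1/16 0 } ⇒ -41/512
edge 11 of 15 (blue): { -1 -1/2 -1/4 -1/8 -3/32 -11/128 -21/256 -41/512 | -5/64 -1/16 0 } ⇒ -81/1024
edge 12 of 15 (blue): { -1 -1/2 -1/4 -1/8 -3/32 -11/128 -21/256 -41/512 -81/1024 | -5/64 -1/16 0 } ⇒ -161/2048
edge 13 of 15 (blue): { -1 -1/2 -1/4 -1/8 -3/32 -11/128 -21/256 -41/512 -81/1024 -161/2048 | -5/64 -1/16 0 } ⇒ -321/4096
edge 14 of 15 (red): { -1 -1/2 -1/4 -1/8 -3/32 -11/128 -21/256 -41/512 -81/1024 -161/2048 | -321/4096 -5/64 -1/16 0 } ⇒ -643/8192
edge 15 of 15 (red): { -1 -1/2 -1/4 -1/8 -3/32 -11/128 -21/256 -41/512 -81/1024 -161/2048 | -643/8192 -321/4096 -5/64 -1/16 0 } ⇒ -1287/16384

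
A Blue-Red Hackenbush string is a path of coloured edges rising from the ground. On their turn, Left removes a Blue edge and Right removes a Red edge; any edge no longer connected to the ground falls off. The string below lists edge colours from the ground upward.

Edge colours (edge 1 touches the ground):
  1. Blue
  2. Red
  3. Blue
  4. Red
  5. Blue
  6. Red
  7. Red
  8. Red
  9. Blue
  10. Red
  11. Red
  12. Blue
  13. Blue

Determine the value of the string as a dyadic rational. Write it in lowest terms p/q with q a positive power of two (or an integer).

v(B) = { 0 | ∅ } = 1
v(BR) = { 0 | 1 } = 1/2
v(BRB) = { 0,1/2 | 1 } = 3/4
v(BRBR) = { 0,1/2 | 3/4,1 } = 5/8
v(BRBRB) = { 0,1/2,5/8 | 3/4,1 } = 11/16
v(BRBRBR) = { 0,1/2,5/8 | 11/16,3/4,1 } = 21/32
v(BRBRBRR) = { 0,1/2,5/8 | 21/32,11/16,3/4,1 } = 41/64
v(BRBRBRRR) = { 0,1/2,5/8 | 41/64,21/32,11/16,3/4,1 } = 81/128
v(BRBRBRRRB) = { 0,1/2,5/8,81/128 | 41/64,21/32,11/16,3/4,1 } = 163/256
v(BRBRBRRRBR) = { 0,1/2,5/8,81/128 | 163/256,41/64,21/32,11/16,3/4,1 } = 325/512
v(BRBRBRRRBRR) = { 0,1/2,5/8,81/128 | 325/512,163/256,41/64,21/32,11/16,3/4,1 } = 649/1024
v(BRBRBRRRBRRB) = { 0,1/2,5/8,81/128,649/1024 | 325/512,163/256,41/64,21/32,11/16,3/4,1 } = 1299/2048
v(BRBRBRRRBRRBB) = { 0,1/2,5/8,81/128,649/1024,1299/2048 | 325/512,163/256,41/64,21/32,11/16,3/4,1 } = 2599/4096

2599/4096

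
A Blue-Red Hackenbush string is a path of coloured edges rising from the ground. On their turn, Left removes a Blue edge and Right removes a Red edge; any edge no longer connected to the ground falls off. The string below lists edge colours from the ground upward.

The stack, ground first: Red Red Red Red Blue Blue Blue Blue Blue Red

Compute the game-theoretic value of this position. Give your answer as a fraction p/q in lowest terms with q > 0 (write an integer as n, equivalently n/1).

Prefix values for Red Red Red Red Blue Blue Blue Blue Blue Red via {L|R} + simplicity:
step 1: add Red to get R; options L={ ∅ } R={ 0 } gives -1
step 2: add Red to get RR; options L={ ∅ } R={ -1, 0 } gives -2
step 3: add Red to get RRR; options L={ ∅ } R={ -2, -1, 0 } gives -3
step 4: add Red to get RRRR; options L={ ∅ } R={ -3, -2, -1, 0 } gives -4
step 5: add Blue to get RRRRB; options L={ -4 } R={ -3, -2, -1, 0 } gives -7/2
step 6: add Blue to get RRRRBB; options L={ -4, -7/2 } R={ -3, -2, -1, 0 } gives -13/4
step 7: add Blue to get RRRRBBB; options L={ -4, -7/2, -13/4 } R={ -3, -2, -1, 0 } gives -25/8
step 8: add Blue to get RRRRBBBB; options L={ -4, -7/2, -13/4, -25/8 } R={ -3, -2, -1, 0 } gives -49/16
step 9: add Blue to get RRRRBBBBB; options L={ -4, -7/2, -13/4, -25/8, -49/16 } R={ -3, -2, -1, 0 } gives -97/32
step 10: add Red to get RRRRBBBBBR; options L={ -4, -7/2, -13/4, -25/8, -49/16 } R={ -97/32, -3, -2, -1, 0 } gives -195/64

-195/64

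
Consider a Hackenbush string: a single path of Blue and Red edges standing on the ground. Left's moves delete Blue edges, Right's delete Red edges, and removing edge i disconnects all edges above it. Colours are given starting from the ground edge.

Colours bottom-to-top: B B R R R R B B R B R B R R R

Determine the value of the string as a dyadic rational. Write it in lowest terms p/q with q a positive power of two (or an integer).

Recurse on prefixes of the 15-edge string B B R R R R B B R B R B R R R:
1 of 15 · B · max L 0 · min R +∞ ⇒ 1
2 of 15 · BB · max L 1 · min R +∞ ⇒ 2
3 of 15 · BBR · max L 1 · min R 2 ⇒ 3/2
4 of 15 · BBRR · max L 1 · min R 3/2 ⇒ 5/4
5 of 15 · BBRRR · max L 1 · min R 5/4 ⇒ 9/8
6 of 15 · BBRRRR · max L 1 · min R 9/8 ⇒ 17/16
7 of 15 · BBRRRRB · max L 17/16 · min R 9/8 ⇒ 35/32
8 of 15 · BBRRRRBB · max L 35/32 · min R 9/8 ⇒ 71/64
9 of 15 · BBRRRRBBR · max L 35/32 · min R 71/64 ⇒ 141/128
10 of 15 · BBRRRRBBRB · max L 141/128 · min R 71/64 ⇒ 283/256
11 of 15 · BBRRRRBBRBR · max L 141/128 · min R 283/256 ⇒ 565/512
12 of 15 · BBRRRRBBRBRB · max L 565/512 · min R 283/256 ⇒ 1131/1024
13 of 15 · BBRRRRBBRBRBR · max L 565/512 · min R 1131/1024 ⇒ 2261/2048
14 of 15 · BBRRRRBBRBRBRR · max L 565/512 · min R 2261/2048 ⇒ 4521/4096
15 of 15 · BBRRRRBBRBRBRRR · max L 565/512 · min R 4521/4096 ⇒ 9041/8192

9041/8192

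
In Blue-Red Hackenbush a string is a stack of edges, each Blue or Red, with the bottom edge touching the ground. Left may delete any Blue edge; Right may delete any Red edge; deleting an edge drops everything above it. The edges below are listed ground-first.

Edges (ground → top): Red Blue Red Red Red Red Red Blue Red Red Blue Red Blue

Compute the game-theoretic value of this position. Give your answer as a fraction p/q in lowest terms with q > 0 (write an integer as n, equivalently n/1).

-4021/4096

Prefix values for Red Blue Red Red Red Red Red Blue Red Red Blue Red Blue via {L|R} + simplicity:
1 of 13 · R · max L −∞ · min R 0 — -1
2 of 13 · RB · max L -1 · min R 0 — -1/2
3 of 13 · RBR · max L -1 · min R -1/2 — -3/4
4 of 13 · RBRR · max L -1 · min R -3/4 — -7/8
5 of 13 · RBRRR · max L -1 · min R -7/8 — -15/16
6 of 13 · RBRRRR · max L -1 · min R -15/16 — -31/32
7 of 13 · RBRRRRR · max L -1 · min R -31/32 — -63/64
8 of 13 · RBRRRRRB · max L -63/64 · min R -31/32 — -125/128
9 of 13 · RBRRRRRBR · max L -63/64 · min R -125/128 — -251/256
10 of 13 · RBRRRRRBRR · max L -63/64 · min R -251/256 — -503/512
11 of 13 · RBRRRRRBRRB · max L -503/512 · min R -251/256 — -1005/1024
12 of 13 · RBRRRRRBRRBR · max L -503/512 · min R -1005/1024 — -2011/2048
13 of 13 · RBRRRRRBRRBRB · max L -2011/2048 · min R -1005/1024 — -4021/4096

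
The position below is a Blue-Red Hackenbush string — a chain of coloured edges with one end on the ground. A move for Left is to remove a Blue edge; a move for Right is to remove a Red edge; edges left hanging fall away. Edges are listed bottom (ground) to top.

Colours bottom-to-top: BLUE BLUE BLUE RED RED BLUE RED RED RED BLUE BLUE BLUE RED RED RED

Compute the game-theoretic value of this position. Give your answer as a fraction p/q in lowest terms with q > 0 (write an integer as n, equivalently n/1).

9329/4096

Recurse on prefixes of the 15-edge string BLUE BLUE BLUE RED RED BLUE RED RED RED BLUE BLUE BLUE RED RED RED:
v(B) = { 0 | none } = 1
v(BB) = { 0; 1 | none } = 2
v(BBB) = { 0; 1; 2 | none } = 3
v(BBBR) = { 0; 1; 2 | 3 } = 5/2
v(BBBRR) = { 0; 1; 2 | 5/2; 3 } = 9/4
v(BBBRRB) = { 0; 1; 2; 9/4 | 5/2; 3 } = 19/8
v(BBBRRBR) = { 0; 1; 2; 9/4 | 19/8; 5/2; 3 } = 37/16
v(BBBRRBRR) = { 0; 1; 2; 9/4 | 37/16; 19/8; 5/2; 3 } = 73/32
v(BBBRRBRRR) = { 0; 1; 2; 9/4 | 73/32; 37/16; 19/8; 5/2; 3 } = 145/64
v(BBBRRBRRRB) = { 0; 1; 2; 9/4; 145/64 | 73/32; 37/16; 19/8; 5/2; 3 } = 291/128
v(BBBRRBRRRBB) = { 0; 1; 2; 9/4; 145/64; 291/128 | 73/32; 37/16; 19/8; 5/2; 3 } = 583/256
v(BBBRRBRRRBBB) = { 0; 1; 2; 9/4; 145/64; 291/128; 583/256 | 73/32; 37/16; 19/8; 5/2; 3 } = 1167/512
v(BBBRRBRRRBBBR) = { 0; 1; 2; 9/4; 145/64; 291/128; 583/256 | 1167/512; 73/32; 37/16; 19/8; 5/2; 3 } = 2333/1024
v(BBBRRBRRRBBBRR) = { 0; 1; 2; 9/4; 145/64; 291/128; 583/256 | 2333/1024; 1167/512; 73/32; 37/16; 19/8; 5/2; 3 } = 4665/2048
v(BBBRRBRRRBBBRRR) = { 0; 1; 2; 9/4; 145/64; 291/128; 583/256 | 4665/2048; 2333/1024; 1167/512; 73/32; 37/16; 19/8; 5/2; 3 } = 9329/4096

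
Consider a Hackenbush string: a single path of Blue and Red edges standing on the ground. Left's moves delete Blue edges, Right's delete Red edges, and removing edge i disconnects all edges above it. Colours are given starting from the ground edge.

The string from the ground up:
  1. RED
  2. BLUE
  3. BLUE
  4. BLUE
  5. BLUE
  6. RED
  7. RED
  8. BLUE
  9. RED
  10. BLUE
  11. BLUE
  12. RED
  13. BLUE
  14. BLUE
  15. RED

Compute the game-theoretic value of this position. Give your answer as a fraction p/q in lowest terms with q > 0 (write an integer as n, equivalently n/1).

R: Left { ∅ }, Right { 0 } = simplest -1
RB: Left { -1 }, Right { 0 } = simplest -1/2
RBB: Left { -1,-1/2 }, Right { 0 } = simplest -1/4
RBBB: Left { -1,-1/2,-1/4 }, Right { 0 } = simplest -1/8
RBBBB: Left { -1,-1/2,-1/4,-1/8 }, Right { 0 } = simplest -1/16
RBBBBR: Left { -1,-1/2,-1/4,-1/8 }, Right { -1/16,0 } = simplest -3/32
RBBBBRR: Left { -1,-1/2,-1/4,-1/8 }, Right { -3/32,-1/16,0 } = simplest -7/64
RBBBBRRB: Left { -1,-1/2,-1/4,-1/8,-7/64 }, Right { -3/32,-1/16,0 } = simplest -13/128
RBBBBRRBR: Left { -1,-1/2,-1/4,-1/8,-7/64 }, Right { -13/128,-3/32,-1/16,0 } = simplest -27/256
RBBBBRRBRB: Left { -1,-1/2,-1/4,-1/8,-7/64,-27/256 }, Right { -13/128,-3/32,-1/16,0 } = simplest -53/512
RBBBBRRBRBB: Left { -1,-1/2,-1/4,-1/8,-7/64,-27/256,-53/512 }, Right { -13/128,-3/32,-1/16,0 } = simplest -105/1024
RBBBBRRBRBBR: Left { -1,-1/2,-1/4,-1/8,-7/64,-27/256,-53/512 }, Right { -105/1024,-13/128,-3/32,-1/16,0 } = simplest -211/2048
RBBBBRRBRBBRB: Left { -1,-1/2,-1/4,-1/8,-7/64,-27/256,-53/512,-211/2048 }, Right { -105/1024,-13/128,-3/32,-1/16,0 } = simplest -421/4096
RBBBBRRBRBBRBB: Left { -1,-1/2,-1/4,-1/8,-7/64,-27/256,-53/512,-211/2048,-421/4096 }, Right { -105/1024,-13/128,-3/32,-1/16,0 } = simplest -841/8192
RBBBBRRBRBBRBBR: Left { -1,-1/2,-1/4,-1/8,-7/64,-27/256,-53/512,-211/2048,-421/4096 }, Right { -841/8192,-105/1024,-13/128,-3/32,-1/16,0 } = simplest -1683/16384

-1683/16384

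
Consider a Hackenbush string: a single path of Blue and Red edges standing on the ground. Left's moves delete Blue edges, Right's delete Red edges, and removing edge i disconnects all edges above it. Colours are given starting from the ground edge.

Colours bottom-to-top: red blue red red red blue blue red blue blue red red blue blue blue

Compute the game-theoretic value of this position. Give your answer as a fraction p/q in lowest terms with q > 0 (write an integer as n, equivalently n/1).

-14641/16384

Recurse on prefixes of the 15-edge string red blue red red red blue blue red blue blue red red blue blue blue:
step 1: add red to get r; options L={ none } R={ 0 } ⇒ -1
step 2: add blue to get rb; options L={ -1 } R={ 0 } ⇒ -1/2
step 3: add red to get rbr; options L={ -1 } R={ -1/2, 0 } ⇒ -3/4
step 4: add red to get rbrr; options L={ -1 } R={ -3/4, -1/2, 0 } ⇒ -7/8
step 5: add red to get rbrrr; options L={ -1 } R={ -7/8, -3/4, -1/2, 0 } ⇒ -15/16
step 6: add blue to get rbrrrb; options L={ -1, -15/16 } R={ -7/8, -3/4, -1/2, 0 } ⇒ -29/32
step 7: add blue to get rbrrrbb; options L={ -1, -15/16, -29/32 } R={ -7/8, -3/4, -1/2, 0 } ⇒ -57/64
step 8: add red to get rbrrrbbr; options L={ -1, -15/16, -29/32 } R={ -57/64, -7/8, -3/4, -1/2, 0 } ⇒ -115/128
step 9: add blue to get rbrrrbbrb; options L={ -1, -15/16, -29/32, -115/128 } R={ -57/64, -7/8, -3/4, -1/2, 0 } ⇒ -229/256
step 10: add blue to get rbrrrbbrbb; options L={ -1, -15/16, -29/32, -115/128, -229/256 } R={ -57/64, -7/8, -3/4, -1/2, 0 } ⇒ -457/512
step 11: add red to get rbrrrbbrbbr; options L={ -1, -15/16, -29/32, -115/128, -229/256 } R={ -457/512, -57/64, -7/8, -3/4, -1/2, 0 } ⇒ -915/1024
step 12: add red to get rbrrrbbrbbrr; options L={ -1, -15/16, -29/32, -115/128, -229/256 } R={ -915/1024, -457/512, -57/64, -7/8, -3/4, -1/2, 0 } ⇒ -1831/2048
step 13: add blue to get rbrrrbbrbbrrb; options L={ -1, -15/16, -29/32, -115/128, -229/256, -1831/2048 } R={ -915/1024, -457/512, -57/64, -7/8, -3/4, -1/2, 0 } ⇒ -3661/4096
step 14: add blue to get rbrrrbbrbbrrbb; options L={ -1, -15/16, -29/32, -115/128, -229/256, -1831/2048, -3661/4096 } R={ -915/1024, -457/512, -57/64, -7/8, -3/4, -1/2, 0 } ⇒ -7321/8192
step 15: add blue to get rbrrrbbrbbrrbbb; options L={ -1, -15/16, -29/32, -115/128, -229/256, -1831/2048, -3661/4096, -7321/8192 } R={ -915/1024, -457/512, -57/64, -7/8, -3/4, -1/2, 0 } ⇒ -14641/16384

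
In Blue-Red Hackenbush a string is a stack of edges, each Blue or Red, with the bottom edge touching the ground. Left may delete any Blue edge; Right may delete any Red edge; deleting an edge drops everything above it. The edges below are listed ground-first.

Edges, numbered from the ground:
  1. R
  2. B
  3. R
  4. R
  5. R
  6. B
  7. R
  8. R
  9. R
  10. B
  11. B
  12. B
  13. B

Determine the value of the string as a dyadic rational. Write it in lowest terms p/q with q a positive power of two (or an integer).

-3809/4096

G_1 [R]  L=[—]  R=[0]  so -1
G_2 [RB]  L=[-1]  R=[0]  so -1/2
G_3 [RBR]  L=[-1]  R=[-1/2, 0]  so -3/4
G_4 [RBRR]  L=[-1]  R=[-3/4, -1/2, 0]  so -7/8
G_5 [RBRRR]  L=[-1]  R=[-7/8, -3/4, -1/2, 0]  so -15/16
G_6 [RBRRRB]  L=[-1, -15/16]  R=[-7/8, -3/4, -1/2, 0]  so -29/32
G_7 [RBRRRBR]  L=[-1, -15/16]  R=[-29/32, -7/8, -3/4, -1/2, 0]  so -59/64
G_8 [RBRRRBRR]  L=[-1, -15/16]  R=[-59/64, -29/32, -7/8, -3/4, -1/2, 0]  so -119/128
G_9 [RBRRRBRRR]  L=[-1, -15/16]  R=[-119/128, -59/64, -29/32, -7/8, -3/4, -1/2, 0]  so -239/256
G_10 [RBRRRBRRRB]  L=[-1, -15/16, -239/256]  R=[-119/128, -59/64, -29/32, -7/8, -3/4, -1/2, 0]  so -477/512
G_11 [RBRRRBRRRBB]  L=[-1, -15/16, -239/256, -477/512]  R=[-119/128, -59/64, -29/32, -7/8, -3/4, -1/2, 0]  so -953/1024
G_12 [RBRRRBRRRBBB]  L=[-1, -15/16, -239/256, -477/512, -953/1024]  R=[-119/128, -59/64, -29/32, -7/8, -3/4, -1/2, 0]  so -1905/2048
G_13 [RBRRRBRRRBBBB]  L=[-1, -15/16, -239/256, -477/512, -953/1024, -1905/2048]  R=[-119/128, -59/64, -29/32, -7/8, -3/4, -1/2, 0]  so -3809/4096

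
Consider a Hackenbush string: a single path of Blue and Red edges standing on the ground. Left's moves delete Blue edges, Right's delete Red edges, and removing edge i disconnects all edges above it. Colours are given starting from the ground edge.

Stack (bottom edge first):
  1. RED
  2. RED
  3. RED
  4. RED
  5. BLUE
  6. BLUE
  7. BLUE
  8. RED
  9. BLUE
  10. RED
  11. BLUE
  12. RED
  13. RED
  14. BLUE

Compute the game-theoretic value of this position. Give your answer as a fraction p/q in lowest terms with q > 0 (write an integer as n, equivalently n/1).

edge 1 of 14 (RED): { — | 0 } -> -1
edge 2 of 14 (RED): { — | -1, 0 } -> -2
edge 3 of 14 (RED): { — | -2, -1, 0 } -> -3
edge 4 of 14 (RED): { — | -3, -2, -1, 0 } -> -4
edge 5 of 14 (BLUE): { -4 | -3, -2, -1, 0 } -> -7/2
edge 6 of 14 (BLUE): { -4, -7/2 | -3, -2, -1, 0 } -> -13/4
edge 7 of 14 (BLUE): { -4, -7/2, -13/4 | -3, -2, -1, 0 } -> -25/8
edge 8 of 14 (RED): { -4, -7/2, -13/4 | -25/8, -3, -2, -1, 0 } -> -51/16
edge 9 of 14 (BLUE): { -4, -7/2, -13/4, -51/16 | -25/8, -3, -2, -1, 0 } -> -101/32
edge 10 of 14 (RED): { -4, -7/2, -13/4, -51/16 | -101/32, -25/8, -3, -2, -1, 0 } -> -203/64
edge 11 of 14 (BLUE): { -4, -7/2, -13/4, -51/16, -203/64 | -101/32, -25/8, -3, -2, -1, 0 } -> -405/128
edge 12 of 14 (RED): { -4, -7/2, -13/4, -51/16, -203/64 | -405/128, -101/32, -25/8, -3, -2, -1, 0 } -> -811/256
edge 13 of 14 (RED): { -4, -7/2, -13/4, -51/16, -203/64 | -811/256, -405/128, -101/32, -25/8, -3, -2, -1, 0 } -> -1623/512
edge 14 of 14 (BLUE): { -4, -7/2, -13/4, -51/16, -203/64, -1623/512 | -811/256, -405/128, -101/32, -25/8, -3, -2, -1, 0 } -> -3245/1024

-3245/1024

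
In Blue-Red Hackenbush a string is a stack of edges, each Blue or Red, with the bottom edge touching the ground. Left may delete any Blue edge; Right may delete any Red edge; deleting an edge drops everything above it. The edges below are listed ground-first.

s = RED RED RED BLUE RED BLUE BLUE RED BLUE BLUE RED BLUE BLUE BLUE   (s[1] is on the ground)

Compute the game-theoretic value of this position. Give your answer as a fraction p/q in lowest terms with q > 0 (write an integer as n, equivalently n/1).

-5265/2048

v_1 [R]  L=[·]  R=[0]  = -1
v_2 [RR]  L=[·]  R=[-1 0]  = -2
v_3 [RRR]  L=[·]  R=[-2 -1 0]  = -3
v_4 [RRRB]  L=[-3]  R=[-2 -1 0]  = -5/2
v_5 [RRRBR]  L=[-3]  R=[-5/2 -2 -1 0]  = -11/4
v_6 [RRRBRB]  L=[-3 -11/4]  R=[-5/2 -2 -1 0]  = -21/8
v_7 [RRRBRBB]  L=[-3 -11/4 -21/8]  R=[-5/2 -2 -1 0]  = -41/16
v_8 [RRRBRBBR]  L=[-3 -11/4 -21/8]  R=[-41/16 -5/2 -2 -1 0]  = -83/32
v_9 [RRRBRBBRB]  L=[-3 -11/4 -21/8 -83/32]  R=[-41/16 -5/2 -2 -1 0]  = -165/64
v_10 [RRRBRBBRBB]  L=[-3 -11/4 -21/8 -83/32 -165/64]  R=[-41/16 -5/2 -2 -1 0]  = -329/128
v_11 [RRRBRBBRBBR]  L=[-3 -11/4 -21/8 -83/32 -165/64]  R=[-329/128 -41/16 -5/2 -2 -1 0]  = -659/256
v_12 [RRRBRBBRBBRB]  L=[-3 -11/4 -21/8 -83/32 -165/64 -659/256]  R=[-329/128 -41/16 -5/2 -2 -1 0]  = -1317/512
v_13 [RRRBRBBRBBRBB]  L=[-3 -11/4 -21/8 -83/32 -165/64 -659/256 -1317/512]  R=[-329/128 -41/16 -5/2 -2 -1 0]  = -2633/1024
v_14 [RRRBRBBRBBRBBB]  L=[-3 -11/4 -21/8 -83/32 -165/64 -659/256 -1317/512 -2633/1024]  R=[-329/128 -41/16 -5/2 -2 -1 0]  = -5265/2048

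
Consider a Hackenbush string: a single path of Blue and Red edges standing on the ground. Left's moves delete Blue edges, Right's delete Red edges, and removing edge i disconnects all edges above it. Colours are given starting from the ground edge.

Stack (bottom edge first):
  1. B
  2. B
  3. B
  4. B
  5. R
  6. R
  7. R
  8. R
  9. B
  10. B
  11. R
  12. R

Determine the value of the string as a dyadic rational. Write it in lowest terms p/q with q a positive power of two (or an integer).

Build val(s[:k]) for k = 1..12, string s = B B B B R R R R B B R R.
B: Left { 0 }, Right { · } → simplest 1
BB: Left { 0 1 }, Right { · } → simplest 2
BBB: Left { 0 1 2 }, Right { · } → simplest 3
BBBB: Left { 0 1 2 3 }, Right { · } → simplest 4
BBBBR: Left { 0 1 2 3 }, Right { 4 } → simplest 7/2
BBBBRR: Left { 0 1 2 3 }, Right { 7/2 4 } → simplest 13/4
BBBBRRR: Left { 0 1 2 3 }, Right { 13/4 7/2 4 } → simplest 25/8
BBBBRRRR: Left { 0 1 2 3 }, Right { 25/8 13/4 7/2 4 } → simplest 49/16
BBBBRRRRB: Left { 0 1 2 3 49/16 }, Right { 25/8 13/4 7/2 4 } → simplest 99/32
BBBBRRRRBB: Left { 0 1 2 3 49/16 99/32 }, Right { 25/8 13/4 7/2 4 } → simplest 199/64
BBBBRRRRBBR: Left { 0 1 2 3 49/16 99/32 }, Right { 199/64 25/8 13/4 7/2 4 } → simplest 397/128
BBBBRRRRBBRR: Left { 0 1 2 3 49/16 99/32 }, Right { 397/128 199/64 25/8 13/4 7/2 4 } → simplest 793/256

793/256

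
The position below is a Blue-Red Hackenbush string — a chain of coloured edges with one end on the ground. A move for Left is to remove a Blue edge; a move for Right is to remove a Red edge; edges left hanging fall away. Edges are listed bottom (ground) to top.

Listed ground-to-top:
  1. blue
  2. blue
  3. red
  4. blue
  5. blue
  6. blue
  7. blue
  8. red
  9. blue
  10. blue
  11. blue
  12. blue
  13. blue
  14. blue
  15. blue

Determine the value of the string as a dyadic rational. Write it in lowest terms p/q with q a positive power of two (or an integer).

16127/8192

v(b) = { 0 |  } gives 1
v(bb) = { 0,1 |  } gives 2
v(bbr) = { 0,1 | 2 } gives 3/2
v(bbrb) = { 0,1,3/2 | 2 } gives 7/4
v(bbrbb) = { 0,1,3/2,7/4 | 2 } gives 15/8
v(bbrbbb) = { 0,1,3/2,7/4,15/8 | 2 } gives 31/16
v(bbrbbbb) = { 0,1,3/2,7/4,15/8,31/16 | 2 } gives 63/32
v(bbrbbbbr) = { 0,1,3/2,7/4,15/8,31/16 | 63/32,2 } gives 125/64
v(bbrbbbbrb) = { 0,1,3/2,7/4,15/8,31/16,125/64 | 63/32,2 } gives 251/128
v(bbrbbbbrbb) = { 0,1,3/2,7/4,15/8,31/16,125/64,251/128 | 63/32,2 } gives 503/256
v(bbrbbbbrbbb) = { 0,1,3/2,7/4,15/8,31/16,125/64,251/128,503/256 | 63/32,2 } gives 1007/512
v(bbrbbbbrbbbb) = { 0,1,3/2,7/4,15/8,31/16,125/64,251/128,503/256,1007/512 | 63/32,2 } gives 2015/1024
v(bbrbbbbrbbbbb) = { 0,1,3/2,7/4,15/8,31/16,125/64,251/128,503/256,1007/512,2015/1024 | 63/32,2 } gives 4031/2048
v(bbrbbbbrbbbbbb) = { 0,1,3/2,7/4,15/8,31/16,125/64,251/128,503/256,1007/512,2015/1024,4031/2048 | 63/32,2 } gives 8063/4096
v(bbrbbbbrbbbbbbb) = { 0,1,3/2,7/4,15/8,31/16,125/64,251/128,503/256,1007/512,2015/1024,4031/2048,8063/4096 | 63/32,2 } gives 16127/8192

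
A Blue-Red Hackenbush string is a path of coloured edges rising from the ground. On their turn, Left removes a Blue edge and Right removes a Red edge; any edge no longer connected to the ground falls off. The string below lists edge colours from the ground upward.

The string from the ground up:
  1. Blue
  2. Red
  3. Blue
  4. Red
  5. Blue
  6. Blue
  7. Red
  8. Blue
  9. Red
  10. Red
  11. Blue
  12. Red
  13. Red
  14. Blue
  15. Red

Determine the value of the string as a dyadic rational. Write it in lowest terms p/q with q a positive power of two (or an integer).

Build G(s[:k]) for k = 1..15, string s = Blue Red Blue Red Blue Blue Red Blue Red Red Blue Red Red Blue Red.
edge 1 of 15 (Blue): { 0 | — } gives 1
edge 2 of 15 (Red): { 0 | 1 } gives 1/2
edge 3 of 15 (Blue): { 0,1/2 | 1 } gives 3/4
edge 4 of 15 (Red): { 0,1/2 | 3/4,1 } gives 5/8
edge 5 of 15 (Blue): { 0,1/2,5/8 | 3/4,1 } gives 11/16
edge 6 of 15 (Blue): { 0,1/2,5/8,11/16 | 3/4,1 } gives 23/32
edge 7 of 15 (Red): { 0,1/2,5/8,11/16 | 23/32,3/4,1 } gives 45/64
edge 8 of 15 (Blue): { 0,1/2,5/8,11/16,45/64 | 23/32,3/4,1 } gives 91/128
edge 9 of 15 (Red): { 0,1/2,5/8,11/16,45/64 | 91/128,23/32,3/4,1 } gives 181/256
edge 10 of 15 (Red): { 0,1/2,5/8,11/16,45/64 | 181/256,91/128,23/32,3/4,1 } gives 361/512
edge 11 of 15 (Blue): { 0,1/2,5/8,11/16,45/64,361/512 | 181/256,91/128,23/32,3/4,1 } gives 723/1024
edge 12 of 15 (Red): { 0,1/2,5/8,11/16,45/64,361/512 | 723/1024,181/256,91/128,23/32,3/4,1 } gives 1445/2048
edge 13 of 15 (Red): { 0,1/2,5/8,11/16,45/64,361/512 | 1445/2048,723/1024,181/256,91/128,23/32,3/4,1 } gives 2889/4096
edge 14 of 15 (Blue): { 0,1/2,5/8,11/16,45/64,361/512,2889/4096 | 1445/2048,723/1024,181/256,91/128,23/32,3/4,1 } gives 5779/8192
edge 15 of 15 (Red): { 0,1/2,5/8,11/16,45/64,361/512,2889/4096 | 5779/8192,1445/2048,723/1024,181/256,91/128,23/32,3/4,1 } gives 11557/16384

11557/16384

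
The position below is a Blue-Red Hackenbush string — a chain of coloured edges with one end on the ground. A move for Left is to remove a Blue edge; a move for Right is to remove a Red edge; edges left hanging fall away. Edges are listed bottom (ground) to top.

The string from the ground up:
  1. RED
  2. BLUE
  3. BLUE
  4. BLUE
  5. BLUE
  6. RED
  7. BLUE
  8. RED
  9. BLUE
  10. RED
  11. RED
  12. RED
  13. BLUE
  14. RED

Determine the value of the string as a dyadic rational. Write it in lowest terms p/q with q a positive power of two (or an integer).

Prefix values for RED BLUE BLUE BLUE BLUE RED BLUE RED BLUE RED RED RED BLUE RED via {L|R} + simplicity:
edge 1 of 14 (RED): { — | 0 } gives -1
edge 2 of 14 (BLUE): { -1 | 0 } gives -1/2
edge 3 of 14 (BLUE): { -1,-1/2 | 0 } gives -1/4
edge 4 of 14 (BLUE): { -1,-1/2,-1/4 | 0 } gives -1/8
edge 5 of 14 (BLUE): { -1,-1/2,-1/4,-1/8 | 0 } gives -1/16
edge 6 of 14 (RED): { -1,-1/2,-1/4,-1/8 | -1/16,0 } gives -3/32
edge 7 of 14 (BLUE): { -1,-1/2,-1/4,-1/8,-3/32 | -1/16,0 } gives -5/64
edge 8 of 14 (RED): { -1,-1/2,-1/4,-1/8,-3/32 | -5/64,-1/16,0 } gives -11/128
edge 9 of 14 (BLUE): { -1,-1/2,-1/4,-1/8,-3/32,-11/128 | -5/64,-1/16,0 } gives -21/256
edge 10 of 14 (RED): { -1,-1/2,-1/4,-1/8,-3/32,-11/128 | -21/256,-5/64,-1/16,0 } gives -43/512
edge 11 of 14 (RED): { -1,-1/2,-1/4,-1/8,-3/32,-11/128 | -43/512,-21/256,-5/64,-1/16,0 } gives -87/1024
edge 12 of 14 (RED): { -1,-1/2,-1/4,-1/8,-3/32,-11/128 | -87/1024,-43/512,-21/256,-5/64,-1/16,0 } gives -175/2048
edge 13 of 14 (BLUE): { -1,-1/2,-1/4,-1/8,-3/32,-11/128,-175/2048 | -87/1024,-43/512,-21/256,-5/64,-1/16,0 } gives -349/4096
edge 14 of 14 (RED): { -1,-1/2,-1/4,-1/8,-3/32,-11/128,-175/2048 | -349/4096,-87/1024,-43/512,-21/256,-5/64,-1/16,0 } gives -699/8192

-699/8192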